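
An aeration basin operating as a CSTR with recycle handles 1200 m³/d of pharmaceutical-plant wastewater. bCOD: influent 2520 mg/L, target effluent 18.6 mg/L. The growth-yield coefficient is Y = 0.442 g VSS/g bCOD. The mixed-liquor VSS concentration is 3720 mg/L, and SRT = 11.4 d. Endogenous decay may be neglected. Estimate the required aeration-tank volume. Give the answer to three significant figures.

V ≈ 4070 m³

V·X = Y·Q·ΔS·θ_c gives V = 0.442 × 1200 × (2520 − 18.6) × 11.4 / 3720 = 4066 m³.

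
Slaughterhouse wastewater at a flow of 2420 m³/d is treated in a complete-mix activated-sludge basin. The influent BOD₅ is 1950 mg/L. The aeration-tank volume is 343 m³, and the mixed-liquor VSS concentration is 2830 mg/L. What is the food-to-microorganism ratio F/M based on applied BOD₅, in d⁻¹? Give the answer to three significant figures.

F/M ≈ 4.86 d⁻¹

F/M = applied load / biomass = Q·S₀/(V·X) = 2420 × 1950 / (343.0 × 2830) = 4.861 d⁻¹.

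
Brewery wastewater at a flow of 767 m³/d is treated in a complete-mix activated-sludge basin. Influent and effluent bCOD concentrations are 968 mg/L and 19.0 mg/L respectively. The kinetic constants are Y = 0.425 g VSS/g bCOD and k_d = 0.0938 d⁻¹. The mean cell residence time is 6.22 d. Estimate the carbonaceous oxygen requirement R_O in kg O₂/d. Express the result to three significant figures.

Y_obs = Y / (1 + k_d θ_c) = 0.425 / (1 + 0.0938 × 6.22) = 0.425 / 1.583 = 0.2684.
Mass of bCOD removed per day: Q(S₀ − S) = 767 × 949.0 g/m³ = 727.9 kg/d.
P_X = Y_obs·Q·(S₀ − S) = 0.2684 × 727.9 = 195.4 kg VSS/d.
Carbonaceous O₂ demand = substrate oxidised − cell-mass equivalent = 727.9 − 1.42 × 195.4 = 450.5 kg O₂/d.

R_O ≈ 450 kg O₂/d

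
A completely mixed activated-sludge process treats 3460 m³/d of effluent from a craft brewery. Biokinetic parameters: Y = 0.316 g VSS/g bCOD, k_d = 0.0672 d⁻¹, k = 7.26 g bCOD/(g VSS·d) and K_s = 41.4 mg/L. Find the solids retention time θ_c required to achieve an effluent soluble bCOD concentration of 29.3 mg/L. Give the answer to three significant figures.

From 1/θ_c = Y·k·S/(K_s + S) − k_d: Y·k·S/(K_s+S) = 0.316 × 7.26 × 29.3 / (41.4 + 29.3) = 0.9508 d⁻¹.
θ_c = 1/(μ − k_d) = 1/(0.9508 − 0.0672) = 1/0.8836 = 1.132 d.

θ_c ≈ 1.13 d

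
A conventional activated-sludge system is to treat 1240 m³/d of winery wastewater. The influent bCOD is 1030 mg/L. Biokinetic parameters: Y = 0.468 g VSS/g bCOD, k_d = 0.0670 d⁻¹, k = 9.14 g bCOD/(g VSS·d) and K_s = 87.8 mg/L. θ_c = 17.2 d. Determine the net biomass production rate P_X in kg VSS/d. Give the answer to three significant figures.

Effluent substrate depends only on kinetics and SRT: S = K_s(1 + k_d θ_c) / [θ_c(Yk − k_d) − 1] = 87.8 × (1 + 0.0670 × 17.2) / [17.2 × (0.468 × 9.14 − 0.0670) − 1] = 189.0 / 71.42 = 2.646 mg/L.
Observed yield with endogenous decay: Y_obs = Y / (1 + k_d·θ_c) = 0.468 / (1 + 0.0670 × 17.2) = 0.468 / 2.152 = 0.2174 g VSS/g bCOD.
Substrate removed = Q·(S₀ − S) = 1240 m³/d × (1030 − 2.65) g/m³ = 1.27×10^6 g/d = 1274 kg/d.
P_X = Y_obs · Q(S₀ − S) = 0.2174 × 1274 = 277.0 kg VSS/d.

P_X ≈ 277 kg VSS/d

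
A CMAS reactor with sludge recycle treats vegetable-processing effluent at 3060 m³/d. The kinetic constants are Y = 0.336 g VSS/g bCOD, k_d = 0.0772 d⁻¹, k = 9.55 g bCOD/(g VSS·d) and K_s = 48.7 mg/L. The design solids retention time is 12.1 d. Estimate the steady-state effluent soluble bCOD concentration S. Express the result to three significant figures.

S ≈ 2.55 mg/L

For a completely mixed reactor with recycle the Lawrence–McCarty relation gives S = K_s·(1 + k_d·θ_c) / [θ_c·(Y·k − k_d) − 1] = 48.7 × (1 + 0.0772 × 12.1) / [12.1 × (0.336 × 9.55 − 0.0772) − 1] = 94.19 / 36.89 = 2.553 mg/L.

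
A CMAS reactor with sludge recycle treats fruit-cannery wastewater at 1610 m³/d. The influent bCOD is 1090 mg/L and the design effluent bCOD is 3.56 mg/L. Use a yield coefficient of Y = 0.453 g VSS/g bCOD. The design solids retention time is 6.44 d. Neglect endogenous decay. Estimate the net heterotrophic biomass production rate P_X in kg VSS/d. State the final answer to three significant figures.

P_X ≈ 792 kg VSS/d

With endogenous decay neglected, the observed yield equals the true yield: Y_obs = Y = 0.453 g VSS/g bCOD.
Substrate removed = Q·(S₀ − S) = 1610 m³/d × (1090 − 3.56) g/m³ = 1.75×10^6 g/d = 1749 kg/d.
So the net sludge growth is P_X = 0.4530 × 1749 = 792.4 kg VSS/d.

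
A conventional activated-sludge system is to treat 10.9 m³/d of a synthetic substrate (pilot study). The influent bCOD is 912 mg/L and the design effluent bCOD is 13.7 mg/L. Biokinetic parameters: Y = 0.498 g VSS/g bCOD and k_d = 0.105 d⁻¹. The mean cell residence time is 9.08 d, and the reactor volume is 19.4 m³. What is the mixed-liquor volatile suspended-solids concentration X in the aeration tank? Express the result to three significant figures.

X ≈ 1170 mg/L

From V·X·(1 + k_d·θ_c) = Y·Q·(S₀ − S)·θ_c: X = 0.498 × 10.9 × (912 − 13.7) × 9.08 / [19.4 × (1 + 0.105 × 9.08)] = 1168 mg/L.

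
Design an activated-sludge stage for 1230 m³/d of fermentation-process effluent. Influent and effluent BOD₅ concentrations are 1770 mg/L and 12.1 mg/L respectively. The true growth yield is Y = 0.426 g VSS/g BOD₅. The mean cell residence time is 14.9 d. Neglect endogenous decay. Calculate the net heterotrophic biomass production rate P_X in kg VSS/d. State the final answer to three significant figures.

P_X ≈ 921 kg VSS/d

No decay correction is needed, so Y_obs = Y = 0.426.
Q·(S₀ − S) = 1230 × (1770 − 12.1) × 10⁻³ = 2162 kg/d removed.
Net biomass production P_X = Y_obs × Q·(S₀ − S) = 0.4260 × 2162 = 921.1 kg VSS/d.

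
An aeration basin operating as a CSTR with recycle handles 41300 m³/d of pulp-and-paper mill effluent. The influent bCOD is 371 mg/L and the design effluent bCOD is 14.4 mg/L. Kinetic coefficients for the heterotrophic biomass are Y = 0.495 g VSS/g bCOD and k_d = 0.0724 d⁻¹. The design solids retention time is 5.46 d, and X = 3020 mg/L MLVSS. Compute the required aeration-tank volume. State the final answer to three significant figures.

Rearranging the biomass balance for a CMAS with decay, V = Y·Q·ΔS·θ_c / [X·(1+k_d θ_c)] = 0.495 × 41300 × (371 − 14.4) × 5.46 / [3020 × (1 + 0.0724 × 5.46)] = 3.98×10^7 / 4214 = 9446 m³.

V ≈ 9450 m³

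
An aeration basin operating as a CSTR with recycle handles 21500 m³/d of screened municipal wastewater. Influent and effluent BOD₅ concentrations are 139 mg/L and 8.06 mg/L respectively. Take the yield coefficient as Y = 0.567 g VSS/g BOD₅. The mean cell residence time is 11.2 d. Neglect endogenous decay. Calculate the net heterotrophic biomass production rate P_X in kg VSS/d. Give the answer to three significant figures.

P_X ≈ 1600 kg VSS/d

No decay correction is needed, so Y_obs = Y = 0.567.
ΔS = 139 − 8.06 = 130.9 mg/L, so the substrate removal rate is 21500 × 130.9/1000 = 2815 kg BOD₅/d.
Net biomass production P_X = Y_obs × Q·(S₀ − S) = 0.5670 × 2815 = 1596 kg VSS/d.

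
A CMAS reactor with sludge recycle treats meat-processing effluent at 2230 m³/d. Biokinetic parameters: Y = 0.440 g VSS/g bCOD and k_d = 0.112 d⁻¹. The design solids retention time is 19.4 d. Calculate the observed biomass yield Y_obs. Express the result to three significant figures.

Y_obs ≈ 0.139 g VSS/g bCOD

The observed yield is Y_obs = Y/(1 + k_d·θ_c) = 0.440 / (1 + 0.112 × 19.4) = 0.440 / 3.173 = 0.1387 g VSS per g bCOD removed.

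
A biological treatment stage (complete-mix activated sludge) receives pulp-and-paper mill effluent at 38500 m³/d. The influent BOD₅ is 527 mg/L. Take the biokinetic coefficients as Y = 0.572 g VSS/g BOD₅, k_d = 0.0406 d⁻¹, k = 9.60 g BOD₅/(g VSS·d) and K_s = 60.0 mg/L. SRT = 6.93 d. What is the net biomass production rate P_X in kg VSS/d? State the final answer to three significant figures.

For a completely mixed reactor with recycle the Lawrence–McCarty relation gives S = K_s·(1 + k_d·θ_c) / [θ_c·(Y·k − k_d) − 1] = 60.0 × (1 + 0.0406 × 6.93) / [6.93 × (0.572 × 9.60 − 0.0406) − 1] = 76.88 / 36.77 = 2.091 mg/L.
Correct the yield for decay: Y_obs = Y/(1 + k_d θ_c) = 0.572 / (1 + 0.0406 × 6.93) = 0.572 / 1.281 = 0.4464.
Substrate removed = Q·(S₀ − S) = 38500 m³/d × (527 − 2.09) g/m³ = 2.02×10^7 g/d = 20209 kg/d.
P_X = Y_obs · Q(S₀ − S) = 0.4464 × 20209 = 9021 kg VSS/d.

P_X ≈ 9020 kg VSS/d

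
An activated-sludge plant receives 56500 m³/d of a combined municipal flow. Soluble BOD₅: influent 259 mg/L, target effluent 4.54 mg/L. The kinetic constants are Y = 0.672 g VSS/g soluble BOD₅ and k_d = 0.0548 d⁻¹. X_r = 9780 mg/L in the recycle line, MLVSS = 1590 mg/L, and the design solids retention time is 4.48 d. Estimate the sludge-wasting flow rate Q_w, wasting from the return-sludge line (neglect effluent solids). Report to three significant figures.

Q_w ≈ 793 m³/d

Rearranging the biomass balance for a CMAS with decay, V = Y·Q·ΔS·θ_c / [X·(1+k_d θ_c)] = 0.672 × 56500 × (259 − 4.54) × 4.48 / [1590 × (1 + 0.0548 × 4.48)] = 4.33×10^7 / 1980 = 21856 m³.
θ_c = V·X/(Q_w·X_r) when wasting from the recycle, so Q_w = V·X/(θ_c·X_r) = 21856 × 1590 / (4.48 × 9780) = 793.1 m³/d.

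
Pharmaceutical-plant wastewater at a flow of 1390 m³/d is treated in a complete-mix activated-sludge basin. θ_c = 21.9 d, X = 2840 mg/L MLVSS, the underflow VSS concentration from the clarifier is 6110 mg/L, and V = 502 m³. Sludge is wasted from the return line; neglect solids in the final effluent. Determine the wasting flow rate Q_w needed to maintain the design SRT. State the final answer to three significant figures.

θ_c = V·X/(Q_w·X_r) when wasting from the recycle, so Q_w = V·X/(θ_c·X_r) = 502.0 × 2840 / (21.9 × 6110) = 10.65 m³/d.

Q_w ≈ 10.7 m³/d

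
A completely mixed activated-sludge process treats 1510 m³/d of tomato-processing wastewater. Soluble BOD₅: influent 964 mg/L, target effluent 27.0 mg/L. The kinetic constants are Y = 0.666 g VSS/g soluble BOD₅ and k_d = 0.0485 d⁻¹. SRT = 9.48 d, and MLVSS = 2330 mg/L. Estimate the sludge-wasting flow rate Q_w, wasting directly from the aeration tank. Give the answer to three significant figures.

Q_w ≈ 277 m³/d

Steady-state biomass mass balance: V·X·(1 + k_d·θ_c) = Y·Q·(S₀ − S)·θ_c, so V = 0.666 × 1510 × (964 − 27.0) × 9.48 / [2330 × (1 + 0.0485 × 9.48)] = 8.93×10^6 / 3401 = 2626 m³.
Wasting from the aeration tank: Q_w = V / θ_c = 2626 / 9.48 = 277.0 m³/d.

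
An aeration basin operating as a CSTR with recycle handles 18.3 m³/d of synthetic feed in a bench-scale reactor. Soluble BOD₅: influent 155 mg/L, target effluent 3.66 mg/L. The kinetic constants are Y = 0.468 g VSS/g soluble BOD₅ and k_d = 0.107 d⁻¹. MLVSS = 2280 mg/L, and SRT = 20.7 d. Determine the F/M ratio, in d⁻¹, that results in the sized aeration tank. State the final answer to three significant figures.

F/M ≈ 0.340 d⁻¹

Steady-state biomass mass balance: V·X·(1 + k_d·θ_c) = Y·Q·(S₀ − S)·θ_c, so V = 0.468 × 18.3 × (155 − 3.66) × 20.7 / [2280 × (1 + 0.107 × 20.7)] = 2.68×10^4 / 7330 = 3.660 m³.
F/M = applied load / biomass = Q·S₀/(V·X) = 18.3 × 155 / (3.660 × 2280) = 0.3399 d⁻¹.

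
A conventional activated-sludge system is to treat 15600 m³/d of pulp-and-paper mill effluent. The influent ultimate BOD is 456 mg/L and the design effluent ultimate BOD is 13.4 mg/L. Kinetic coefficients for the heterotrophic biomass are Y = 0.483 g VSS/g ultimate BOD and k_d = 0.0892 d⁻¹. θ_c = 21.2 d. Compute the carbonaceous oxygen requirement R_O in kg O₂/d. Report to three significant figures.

Y_obs = Y / (1 + k_d θ_c) = 0.483 / (1 + 0.0892 × 21.2) = 0.483 / 2.891 = 0.1671.
ΔS = 456 − 13.4 = 442.6 mg/L, so the substrate removal rate is 15600 × 442.6/1000 = 6905 kg ultimate BOD/d.
Biomass synthesised: P_X = Y_obs × 6905 = 1154 kg VSS/d.
Carbonaceous O₂ demand = substrate oxidised − cell-mass equivalent = 6905 − 1.42 × 1154 = 5267 kg O₂/d.

R_O ≈ 5270 kg O₂/d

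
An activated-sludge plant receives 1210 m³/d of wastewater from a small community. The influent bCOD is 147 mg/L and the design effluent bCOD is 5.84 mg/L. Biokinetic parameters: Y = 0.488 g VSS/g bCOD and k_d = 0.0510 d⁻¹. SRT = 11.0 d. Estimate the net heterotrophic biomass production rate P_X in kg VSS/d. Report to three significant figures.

Y_obs = Y / (1 + k_d θ_c) = 0.488 / (1 + 0.0510 × 11.0) = 0.488 / 1.561 = 0.3126.
Substrate removed = Q·(S₀ − S) = 1210 m³/d × (147 − 5.84) g/m³ = 1.71×10^5 g/d = 170.8 kg/d.
Biomass produced: P_X = Y_obs·Q·ΔS = 0.3126 × 170.8 ≈ 53.40 kg VSS/d.

P_X ≈ 53.4 kg VSS/d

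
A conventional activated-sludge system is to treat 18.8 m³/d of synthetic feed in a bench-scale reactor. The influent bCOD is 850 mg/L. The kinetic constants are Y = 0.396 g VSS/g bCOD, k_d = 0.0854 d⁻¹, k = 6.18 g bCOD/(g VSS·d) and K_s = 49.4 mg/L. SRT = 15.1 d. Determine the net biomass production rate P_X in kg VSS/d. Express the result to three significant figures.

From the Monod/SRT balance for a CMAS, S = K_s·(1+k_d θ_c)/[θ_c·(Y k − k_d) − 1] = 49.4 × (1 + 0.0854 × 15.1) / [15.1 × (0.396 × 6.18 − 0.0854) − 1] = 113.1 / 34.66 = 3.263 mg/L.
Observed yield with endogenous decay: Y_obs = Y / (1 + k_d·θ_c) = 0.396 / (1 + 0.0854 × 15.1) = 0.396 / 2.290 = 0.1730 g VSS/g bCOD.
Mass of bCOD removed per day: Q(S₀ − S) = 18.8 × 846.7 g/m³ = 15.92 kg/d.
Net biomass production P_X = Y_obs × Q·(S₀ − S) = 0.1730 × 15.92 = 2.753 kg VSS/d.

P_X ≈ 2.75 kg VSS/d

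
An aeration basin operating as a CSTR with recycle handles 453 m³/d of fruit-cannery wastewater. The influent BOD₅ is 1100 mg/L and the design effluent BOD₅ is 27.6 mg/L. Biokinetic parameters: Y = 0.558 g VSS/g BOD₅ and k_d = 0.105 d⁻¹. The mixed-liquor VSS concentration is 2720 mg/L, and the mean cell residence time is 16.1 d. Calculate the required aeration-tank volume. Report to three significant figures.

Steady-state biomass mass balance: V·X·(1 + k_d·θ_c) = Y·Q·(S₀ − S)·θ_c, so V = 0.558 × 453 × (1100 − 27.6) × 16.1 / [2720 × (1 + 0.105 × 16.1)] = 4.36×10^6 / 7318 = 596.4 m³.

V ≈ 596 m³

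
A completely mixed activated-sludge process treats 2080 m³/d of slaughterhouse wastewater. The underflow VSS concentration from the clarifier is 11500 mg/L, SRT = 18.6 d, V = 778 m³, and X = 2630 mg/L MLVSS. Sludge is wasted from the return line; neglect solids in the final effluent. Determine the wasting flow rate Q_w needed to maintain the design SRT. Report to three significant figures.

Q_w ≈ 9.57 m³/d

θ_c = V·X/(Q_w·X_r) when wasting from the recycle, so Q_w = V·X/(θ_c·X_r) = 778.0 × 2630 / (18.6 × 11500) = 9.566 m³/d.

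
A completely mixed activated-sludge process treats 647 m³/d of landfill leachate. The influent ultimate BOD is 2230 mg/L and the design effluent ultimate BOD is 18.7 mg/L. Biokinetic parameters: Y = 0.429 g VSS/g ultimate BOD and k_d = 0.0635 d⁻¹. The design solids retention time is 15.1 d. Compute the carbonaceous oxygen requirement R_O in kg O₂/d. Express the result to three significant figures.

R_O ≈ 986 kg O₂/d

Y_obs = Y / (1 + k_d θ_c) = 0.429 / (1 + 0.0635 × 15.1) = 0.429 / 1.959 = 0.2190.
Mass of ultimate BOD removed per day: Q(S₀ − S) = 647 × 2211 g/m³ = 1431 kg/d.
Net sludge production P_X = 0.2190 × 1431 = 313.3 kg VSS/d.
Carbonaceous O₂ demand = substrate oxidised − cell-mass equivalent = 1431 − 1.42 × 313.3 = 985.8 kg O₂/d.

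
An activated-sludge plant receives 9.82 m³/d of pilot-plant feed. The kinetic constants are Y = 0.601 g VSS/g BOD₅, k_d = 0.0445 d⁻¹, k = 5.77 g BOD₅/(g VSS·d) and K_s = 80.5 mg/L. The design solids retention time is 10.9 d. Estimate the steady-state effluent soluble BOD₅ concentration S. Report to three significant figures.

For a completely mixed reactor with recycle the Lawrence–McCarty relation gives S = K_s·(1 + k_d·θ_c) / [θ_c·(Y·k − k_d) − 1] = 80.5 × (1 + 0.0445 × 10.9) / [10.9 × (0.601 × 5.77 − 0.0445) − 1] = 119.5 / 36.31 = 3.292 mg/L.

S ≈ 3.29 mg/L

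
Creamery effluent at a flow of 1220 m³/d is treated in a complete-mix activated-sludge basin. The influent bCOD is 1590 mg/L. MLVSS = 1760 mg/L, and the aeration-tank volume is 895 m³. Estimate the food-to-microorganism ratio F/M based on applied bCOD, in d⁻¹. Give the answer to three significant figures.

F/M = applied load / biomass = Q·S₀/(V·X) = 1220 × 1590 / (895.0 × 1760) = 1.231 d⁻¹.

F/M ≈ 1.23 d⁻¹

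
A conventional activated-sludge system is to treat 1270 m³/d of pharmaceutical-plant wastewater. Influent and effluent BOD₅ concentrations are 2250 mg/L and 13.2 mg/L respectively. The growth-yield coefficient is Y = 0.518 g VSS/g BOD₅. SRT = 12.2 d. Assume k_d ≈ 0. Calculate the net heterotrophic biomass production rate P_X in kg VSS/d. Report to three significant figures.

Since k_d ≈ 0, Y_obs = Y = 0.518 g VSS/g BOD₅.
Mass of BOD₅ removed per day: Q(S₀ − S) = 1270 × 2237 g/m³ = 2841 kg/d.
P_X = Y_obs · Q(S₀ − S) = 0.5180 × 2841 = 1472 kg VSS/d.

P_X ≈ 1470 kg VSS/d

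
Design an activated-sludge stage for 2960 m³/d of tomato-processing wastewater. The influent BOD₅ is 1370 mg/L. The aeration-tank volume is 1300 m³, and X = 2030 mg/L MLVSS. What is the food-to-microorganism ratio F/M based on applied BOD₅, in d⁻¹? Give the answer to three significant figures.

F/M = Q·S₀ / (V·X) = 2960 × 1370 / (1300 × 2030) = 1.537 g BOD₅·(g VSS·d)⁻¹.

F/M ≈ 1.54 d⁻¹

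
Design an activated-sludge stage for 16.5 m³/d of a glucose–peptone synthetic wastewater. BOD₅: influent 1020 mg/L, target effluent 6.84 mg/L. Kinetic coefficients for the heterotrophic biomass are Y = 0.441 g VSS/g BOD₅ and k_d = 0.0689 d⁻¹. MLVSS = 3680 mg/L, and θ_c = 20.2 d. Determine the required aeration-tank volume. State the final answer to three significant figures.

V ≈ 16.9 m³

From the SRT design equation V = Y Q (S₀−S) θ_c / [X (1 + k_d θ_c)] = 0.441 × 16.5 × (1020 − 6.84) × 20.2 / [3680 × (1 + 0.0689 × 20.2)] = 1.49×10^5 / 8802 = 16.92 m³.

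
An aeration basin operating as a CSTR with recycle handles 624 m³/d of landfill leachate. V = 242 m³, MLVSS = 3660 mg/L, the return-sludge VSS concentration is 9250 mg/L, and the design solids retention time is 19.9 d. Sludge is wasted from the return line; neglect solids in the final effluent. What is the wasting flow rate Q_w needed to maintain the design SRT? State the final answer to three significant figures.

Q_w ≈ 4.81 m³/d

Wasting from the return line (neglecting effluent solids): Q_w = V·X / (θ_c·X_r) = 242.0 × 3660 / (19.9 × 9250) = 4.812 m³/d.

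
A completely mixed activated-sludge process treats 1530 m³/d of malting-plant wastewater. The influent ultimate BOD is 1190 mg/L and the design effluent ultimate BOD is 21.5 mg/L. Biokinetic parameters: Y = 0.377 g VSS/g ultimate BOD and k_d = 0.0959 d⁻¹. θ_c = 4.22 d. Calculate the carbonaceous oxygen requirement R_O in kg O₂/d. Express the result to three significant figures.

Correct the yield for decay: Y_obs = Y/(1 + k_d θ_c) = 0.377 / (1 + 0.0959 × 4.22) = 0.377 / 1.405 = 0.2684.
ΔS = 1190 − 21.5 = 1168 mg/L, so the substrate removal rate is 1530 × 1168/1000 = 1788 kg ultimate BOD/d.
P_X = Y_obs·Q·(S₀ − S) = 0.2684 × 1788 = 479.8 kg VSS/d.
Carbonaceous O₂ demand = substrate oxidised − cell-mass equivalent = 1788 − 1.42 × 479.8 = 1106 kg O₂/d.

R_O ≈ 1110 kg O₂/d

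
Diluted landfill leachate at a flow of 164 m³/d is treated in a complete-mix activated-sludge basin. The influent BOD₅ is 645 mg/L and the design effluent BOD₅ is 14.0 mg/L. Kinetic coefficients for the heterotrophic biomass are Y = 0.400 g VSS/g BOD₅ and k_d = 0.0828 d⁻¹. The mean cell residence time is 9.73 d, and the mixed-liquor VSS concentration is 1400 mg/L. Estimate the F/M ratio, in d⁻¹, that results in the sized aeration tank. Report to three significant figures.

F/M ≈ 0.474 d⁻¹

Rearranging the biomass balance for a CMAS with decay, V = Y·Q·ΔS·θ_c / [X·(1+k_d θ_c)] = 0.400 × 164 × (645 − 14.0) × 9.73 / [1400 × (1 + 0.0828 × 9.73)] = 4.03×10^5 / 2528 = 159.3 m³.
F/M = applied load / biomass = Q·S₀/(V·X) = 164 × 645 / (159.3 × 1400) = 0.4742 d⁻¹.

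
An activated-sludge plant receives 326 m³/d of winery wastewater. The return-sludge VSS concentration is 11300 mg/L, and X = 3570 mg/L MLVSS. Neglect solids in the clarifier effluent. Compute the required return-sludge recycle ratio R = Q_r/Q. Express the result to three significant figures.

Solids balance on the clarifier gives (1+R)X = R·X_r, so R = X/(X_r − X) = 3570 / (11300 − 3570) = 0.4618.

R ≈ 0.462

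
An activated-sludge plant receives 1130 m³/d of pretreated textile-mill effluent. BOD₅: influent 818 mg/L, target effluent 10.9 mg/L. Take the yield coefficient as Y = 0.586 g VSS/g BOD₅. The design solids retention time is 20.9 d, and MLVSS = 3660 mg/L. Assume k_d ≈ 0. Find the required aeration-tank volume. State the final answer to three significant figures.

Biomass mass balance (decay neglected): V·X = Y·Q·(S₀ − S)·θ_c, so V = 0.586 × 1130 × (818 − 10.9) × 20.9 / 3660 = 3052 m³.

V ≈ 3050 m³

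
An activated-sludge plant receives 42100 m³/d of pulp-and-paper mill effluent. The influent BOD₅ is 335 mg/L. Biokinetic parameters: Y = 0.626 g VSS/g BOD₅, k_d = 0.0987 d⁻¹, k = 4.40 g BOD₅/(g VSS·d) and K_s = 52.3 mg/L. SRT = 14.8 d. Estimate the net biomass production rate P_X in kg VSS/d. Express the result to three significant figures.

P_X ≈ 3550 kg VSS/d

For a completely mixed reactor with recycle the Lawrence–McCarty relation gives S = K_s·(1 + k_d·θ_c) / [θ_c·(Y·k − k_d) − 1] = 52.3 × (1 + 0.0987 × 14.8) / [14.8 × (0.626 × 4.40 − 0.0987) − 1] = 128.7 / 38.30 = 3.360 mg/L.
Correct the yield for decay: Y_obs = Y/(1 + k_d θ_c) = 0.626 / (1 + 0.0987 × 14.8) = 0.626 / 2.461 = 0.2544.
Mass of BOD₅ removed per day: Q(S₀ − S) = 42100 × 331.6 g/m³ = 13962 kg/d.
Biomass produced: P_X = Y_obs·Q·ΔS = 0.2544 × 13962 ≈ 3552 kg VSS/d.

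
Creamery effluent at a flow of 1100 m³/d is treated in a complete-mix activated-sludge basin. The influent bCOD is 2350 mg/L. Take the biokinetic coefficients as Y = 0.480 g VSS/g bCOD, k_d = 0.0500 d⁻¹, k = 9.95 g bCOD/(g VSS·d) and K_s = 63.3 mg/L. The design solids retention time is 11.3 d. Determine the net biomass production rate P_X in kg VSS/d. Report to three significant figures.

P_X ≈ 792 kg VSS/d

For a completely mixed reactor with recycle the Lawrence–McCarty relation gives S = K_s·(1 + k_d·θ_c) / [θ_c·(Y·k − k_d) − 1] = 63.3 × (1 + 0.0500 × 11.3) / [11.3 × (0.480 × 9.95 − 0.0500) − 1] = 99.06 / 52.40 = 1.890 mg/L.
The observed yield is Y_obs = Y/(1 + k_d·θ_c) = 0.480 / (1 + 0.0500 × 11.3) = 0.480 / 1.565 = 0.3067 g VSS per g bCOD removed.
Q·(S₀ − S) = 1100 × (2350 − 1.89) × 10⁻³ = 2583 kg/d removed.
So the net sludge growth is P_X = 0.3067 × 2583 = 792.2 kg VSS/d.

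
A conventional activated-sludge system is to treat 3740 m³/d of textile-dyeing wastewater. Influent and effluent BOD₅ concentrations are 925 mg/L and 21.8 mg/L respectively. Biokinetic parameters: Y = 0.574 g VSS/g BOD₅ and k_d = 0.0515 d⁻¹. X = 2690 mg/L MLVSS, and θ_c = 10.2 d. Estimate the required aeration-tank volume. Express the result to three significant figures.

Steady-state biomass mass balance: V·X·(1 + k_d·θ_c) = Y·Q·(S₀ − S)·θ_c, so V = 0.574 × 3740 × (925 − 21.8) × 10.2 / [2690 × (1 + 0.0515 × 10.2)] = 1.98×10^7 / 4103 = 4820 m³.

V ≈ 4820 m³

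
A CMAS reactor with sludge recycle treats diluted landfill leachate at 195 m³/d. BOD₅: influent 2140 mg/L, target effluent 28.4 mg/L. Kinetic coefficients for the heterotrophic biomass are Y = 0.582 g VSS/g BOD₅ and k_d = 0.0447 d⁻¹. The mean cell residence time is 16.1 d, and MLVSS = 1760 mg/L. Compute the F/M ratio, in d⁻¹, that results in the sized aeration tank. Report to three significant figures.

F/M ≈ 0.186 d⁻¹

Rearranging the biomass balance for a CMAS with decay, V = Y·Q·ΔS·θ_c / [X·(1+k_d θ_c)] = 0.582 × 195 × (2140 − 28.4) × 16.1 / [1760 × (1 + 0.0447 × 16.1)] = 3.86×10^6 / 3027 = 1275 m³.
F/M = applied load / biomass = Q·S₀/(V·X) = 195 × 2140 / (1275 × 1760) = 0.1860 d⁻¹.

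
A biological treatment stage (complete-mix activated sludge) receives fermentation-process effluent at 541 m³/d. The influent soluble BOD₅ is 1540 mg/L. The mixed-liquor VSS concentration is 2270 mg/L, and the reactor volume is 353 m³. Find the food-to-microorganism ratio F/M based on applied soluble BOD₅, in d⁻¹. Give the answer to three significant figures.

F/M ≈ 1.04 d⁻¹

F/M = applied load / biomass = Q·S₀/(V·X) = 541 × 1540 / (353.0 × 2270) = 1.040 d⁻¹.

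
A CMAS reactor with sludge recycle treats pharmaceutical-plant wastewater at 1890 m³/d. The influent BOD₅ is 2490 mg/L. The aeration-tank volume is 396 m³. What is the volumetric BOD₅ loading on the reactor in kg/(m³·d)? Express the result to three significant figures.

L_v ≈ 11.9 kg BOD₅/(m³·d)

Volumetric loading L_v = Q·S₀ / V = 1890 × 2490 g/m³ / 396.0 m³ = 11884 g/(m³·d) = 11.88 kg BOD₅/(m³·d).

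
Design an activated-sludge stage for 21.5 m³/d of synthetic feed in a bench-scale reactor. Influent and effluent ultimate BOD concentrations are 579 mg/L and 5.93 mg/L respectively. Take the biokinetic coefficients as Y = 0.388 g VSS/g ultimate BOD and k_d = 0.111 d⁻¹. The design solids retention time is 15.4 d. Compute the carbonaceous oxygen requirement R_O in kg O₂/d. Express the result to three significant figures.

Correct the yield for decay: Y_obs = Y/(1 + k_d θ_c) = 0.388 / (1 + 0.111 × 15.4) = 0.388 / 2.709 = 0.1432.
ΔS = 579 − 5.93 = 573.1 mg/L, so the substrate removal rate is 21.5 × 573.1/1000 = 12.32 kg ultimate BOD/d.
P_X = Y_obs·Q·(S₀ − S) = 0.1432 × 12.32 = 1.764 kg VSS/d.
Carbonaceous O₂ demand = substrate oxidised − cell-mass equivalent = 12.32 − 1.42 × 1.764 = 9.816 kg O₂/d.

R_O ≈ 9.82 kg O₂/d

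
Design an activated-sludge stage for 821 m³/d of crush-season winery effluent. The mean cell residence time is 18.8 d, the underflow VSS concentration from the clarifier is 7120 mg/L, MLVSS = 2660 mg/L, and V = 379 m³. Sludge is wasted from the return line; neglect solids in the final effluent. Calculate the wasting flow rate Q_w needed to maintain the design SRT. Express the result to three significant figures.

Q_w ≈ 7.53 m³/d

Wasting from the return line (neglecting effluent solids): Q_w = V·X / (θ_c·X_r) = 379.0 × 2660 / (18.8 × 7120) = 7.532 m³/d.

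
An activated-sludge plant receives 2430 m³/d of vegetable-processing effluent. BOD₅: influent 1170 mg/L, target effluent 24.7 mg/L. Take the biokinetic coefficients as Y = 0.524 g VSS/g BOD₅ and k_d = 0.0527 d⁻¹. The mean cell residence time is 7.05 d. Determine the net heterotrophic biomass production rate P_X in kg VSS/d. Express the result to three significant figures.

Y_obs = Y / (1 + k_d θ_c) = 0.524 / (1 + 0.0527 × 7.05) = 0.524 / 1.372 = 0.3821.
Mass of BOD₅ removed per day: Q(S₀ − S) = 2430 × 1145 g/m³ = 2783 kg/d.
Net biomass production P_X = Y_obs × Q·(S₀ − S) = 0.3821 × 2783 = 1063 kg VSS/d.

P_X ≈ 1060 kg VSS/d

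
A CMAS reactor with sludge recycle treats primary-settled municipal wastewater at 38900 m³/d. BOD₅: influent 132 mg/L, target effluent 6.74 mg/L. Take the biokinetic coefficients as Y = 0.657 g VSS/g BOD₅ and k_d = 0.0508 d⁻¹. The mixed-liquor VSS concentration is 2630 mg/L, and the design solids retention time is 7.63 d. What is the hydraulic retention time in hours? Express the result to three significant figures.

From the SRT design equation V = Y Q (S₀−S) θ_c / [X (1 + k_d θ_c)] = 0.657 × 38900 × (132 − 6.74) × 7.63 / [2630 × (1 + 0.0508 × 7.63)] = 2.44×10^7 / 3649 = 6693 m³.
HRT = V/Q = 6693 m³ / 38900 m³·d⁻¹ = 0.1721 d × 24 = 4.129 h.

τ ≈ 4.13 h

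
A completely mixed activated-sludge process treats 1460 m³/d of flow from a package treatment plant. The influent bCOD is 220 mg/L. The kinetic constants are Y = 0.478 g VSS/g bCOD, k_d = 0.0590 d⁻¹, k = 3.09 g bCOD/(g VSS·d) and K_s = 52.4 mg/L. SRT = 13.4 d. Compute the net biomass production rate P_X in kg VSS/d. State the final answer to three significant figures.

From the Monod/SRT balance for a CMAS, S = K_s·(1+k_d θ_c)/[θ_c·(Y k − k_d) − 1] = 52.4 × (1 + 0.0590 × 13.4) / [13.4 × (0.478 × 3.09 − 0.0590) − 1] = 93.83 / 18.00 = 5.212 mg/L.
The observed yield is Y_obs = Y/(1 + k_d·θ_c) = 0.478 / (1 + 0.0590 × 13.4) = 0.478 / 1.791 = 0.2669 g VSS per g bCOD removed.
Q·(S₀ − S) = 1460 × (220 − 5.21) × 10⁻³ = 313.6 kg/d removed.
P_X = Y_obs · Q(S₀ − S) = 0.2669 × 313.6 = 83.71 kg VSS/d.

P_X ≈ 83.7 kg VSS/d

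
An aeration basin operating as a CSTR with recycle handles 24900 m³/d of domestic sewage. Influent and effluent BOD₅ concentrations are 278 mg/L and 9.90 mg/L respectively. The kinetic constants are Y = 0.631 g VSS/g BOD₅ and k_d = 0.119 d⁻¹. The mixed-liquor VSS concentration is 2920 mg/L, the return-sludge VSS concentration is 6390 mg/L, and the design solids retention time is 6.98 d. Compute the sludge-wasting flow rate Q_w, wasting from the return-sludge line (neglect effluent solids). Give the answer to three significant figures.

Steady-state biomass mass balance: V·X·(1 + k_d·θ_c) = Y·Q·(S₀ − S)·θ_c, so V = 0.631 × 24900 × (278 − 9.90) × 6.98 / [2920 × (1 + 0.119 × 6.98)] = 2.94×10^7 / 5345 = 5500 m³.
Wasting from the return line (neglecting effluent solids): Q_w = V·X / (θ_c·X_r) = 5500 × 2920 / (6.98 × 6390) = 360.1 m³/d.

Q_w ≈ 360 m³/d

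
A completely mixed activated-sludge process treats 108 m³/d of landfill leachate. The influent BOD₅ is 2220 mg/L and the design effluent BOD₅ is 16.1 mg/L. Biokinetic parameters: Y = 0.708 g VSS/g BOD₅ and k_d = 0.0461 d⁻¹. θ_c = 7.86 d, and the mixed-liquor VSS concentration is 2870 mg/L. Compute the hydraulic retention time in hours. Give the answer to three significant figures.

From the SRT design equation V = Y Q (S₀−S) θ_c / [X (1 + k_d θ_c)] = 0.708 × 108 × (2220 − 16.1) × 7.86 / [2870 × (1 + 0.0461 × 7.86)] = 1.32×10^6 / 3910 = 338.8 m³.
Hydraulic retention time τ = V/Q = 338.8 / 108 = 3.137 d = 75.28 h.

τ ≈ 75.3 h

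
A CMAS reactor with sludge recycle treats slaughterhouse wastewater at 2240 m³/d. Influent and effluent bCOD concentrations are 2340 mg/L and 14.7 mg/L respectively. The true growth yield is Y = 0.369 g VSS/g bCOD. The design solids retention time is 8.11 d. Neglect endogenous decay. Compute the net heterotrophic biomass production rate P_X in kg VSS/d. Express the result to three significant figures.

P_X ≈ 1920 kg VSS/d

Since k_d ≈ 0, Y_obs = Y = 0.369 g VSS/g bCOD.
Substrate removed = Q·(S₀ − S) = 2240 m³/d × (2340 − 14.7) g/m³ = 5.21×10^6 g/d = 5209 kg/d.
Net biomass production P_X = Y_obs × Q·(S₀ − S) = 0.3690 × 5209 = 1922 kg VSS/d.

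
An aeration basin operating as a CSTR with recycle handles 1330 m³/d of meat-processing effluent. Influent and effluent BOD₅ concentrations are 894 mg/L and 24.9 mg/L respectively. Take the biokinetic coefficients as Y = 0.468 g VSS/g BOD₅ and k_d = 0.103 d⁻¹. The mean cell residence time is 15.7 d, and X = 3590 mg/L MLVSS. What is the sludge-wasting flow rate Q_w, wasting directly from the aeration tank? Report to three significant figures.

From the SRT design equation V = Y Q (S₀−S) θ_c / [X (1 + k_d θ_c)] = 0.468 × 1330 × (894 − 24.9) × 15.7 / [3590 × (1 + 0.103 × 15.7)] = 8.49×10^6 / 9395 = 904.0 m³.
For wasting at MLVSS concentration, Q_w = V/θ_c = 904.0/15.7 = 57.58 m³/d.

Q_w ≈ 57.6 m³/d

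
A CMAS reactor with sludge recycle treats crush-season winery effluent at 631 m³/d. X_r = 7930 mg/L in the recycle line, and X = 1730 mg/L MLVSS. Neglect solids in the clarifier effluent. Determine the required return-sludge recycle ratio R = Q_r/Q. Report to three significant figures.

R ≈ 0.279

Solids balance on the clarifier gives (1+R)X = R·X_r, so R = X/(X_r − X) = 1730 / (7930 − 1730) = 0.2790.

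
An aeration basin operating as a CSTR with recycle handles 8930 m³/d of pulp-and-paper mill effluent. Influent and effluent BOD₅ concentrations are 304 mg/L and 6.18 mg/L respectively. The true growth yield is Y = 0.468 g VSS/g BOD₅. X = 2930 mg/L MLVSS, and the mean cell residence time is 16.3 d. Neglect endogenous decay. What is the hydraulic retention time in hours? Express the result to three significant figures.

τ ≈ 18.6 h

Biomass mass balance (decay neglected): V·X = Y·Q·(S₀ − S)·θ_c, so V = 0.468 × 8930 × (304 − 6.18) × 16.3 / 2930 = 6924 m³.
HRT = V/Q = 6924 m³ / 8930 m³·d⁻¹ = 0.7754 d × 24 = 18.61 h.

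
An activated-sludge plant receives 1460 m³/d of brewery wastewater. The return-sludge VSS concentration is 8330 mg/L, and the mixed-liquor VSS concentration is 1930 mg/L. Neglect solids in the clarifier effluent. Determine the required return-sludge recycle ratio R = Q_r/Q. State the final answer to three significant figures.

R ≈ 0.302

Solids balance on the clarifier gives (1+R)X = R·X_r, so R = X/(X_r − X) = 1930 / (8330 − 1930) = 0.3016.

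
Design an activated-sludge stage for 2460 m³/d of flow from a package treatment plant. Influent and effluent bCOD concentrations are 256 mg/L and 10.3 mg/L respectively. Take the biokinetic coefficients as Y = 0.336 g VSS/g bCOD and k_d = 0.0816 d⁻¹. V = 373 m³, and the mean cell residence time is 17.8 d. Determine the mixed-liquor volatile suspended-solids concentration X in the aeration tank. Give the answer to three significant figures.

X ≈ 3950 mg/L

From V·X·(1 + k_d·θ_c) = Y·Q·(S₀ − S)·θ_c: X = 0.336 × 2460 × (256 − 10.3) × 17.8 / [373 × (1 + 0.0816 × 17.8)] = 3952 mg/L.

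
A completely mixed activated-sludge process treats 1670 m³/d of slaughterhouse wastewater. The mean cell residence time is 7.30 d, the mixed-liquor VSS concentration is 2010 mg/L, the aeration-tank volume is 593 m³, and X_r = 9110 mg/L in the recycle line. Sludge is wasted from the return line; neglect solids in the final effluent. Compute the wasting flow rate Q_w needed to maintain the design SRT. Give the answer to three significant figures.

Wasting from the return line (neglecting effluent solids): Q_w = V·X / (θ_c·X_r) = 593.0 × 2010 / (7.30 × 9110) = 17.92 m³/d.

Q_w ≈ 17.9 m³/d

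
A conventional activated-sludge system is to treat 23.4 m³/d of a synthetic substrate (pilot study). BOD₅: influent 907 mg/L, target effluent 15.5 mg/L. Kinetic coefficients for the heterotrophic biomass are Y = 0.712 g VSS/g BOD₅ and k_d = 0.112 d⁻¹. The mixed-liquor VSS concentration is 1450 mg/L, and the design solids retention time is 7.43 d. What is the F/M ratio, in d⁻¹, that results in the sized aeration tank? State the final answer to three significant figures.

From the SRT design equation V = Y Q (S₀−S) θ_c / [X (1 + k_d θ_c)] = 0.712 × 23.4 × (907 − 15.5) × 7.43 / [1450 × (1 + 0.112 × 7.43)] = 1.1×10^5 / 2657 = 41.54 m³.
Food-to-microorganism ratio F/M = Q S₀ / (V X) = 23.4 × 907 / (41.54 × 1450) = 0.3524 d⁻¹.

F/M ≈ 0.352 d⁻¹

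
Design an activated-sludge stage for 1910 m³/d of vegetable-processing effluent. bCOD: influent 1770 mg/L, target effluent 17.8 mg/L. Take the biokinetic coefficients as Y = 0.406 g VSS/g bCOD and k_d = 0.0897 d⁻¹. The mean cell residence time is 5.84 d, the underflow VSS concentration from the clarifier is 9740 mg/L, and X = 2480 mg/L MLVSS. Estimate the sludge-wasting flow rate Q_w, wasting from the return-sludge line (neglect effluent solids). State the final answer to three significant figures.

Rearranging the biomass balance for a CMAS with decay, V = Y·Q·ΔS·θ_c / [X·(1+k_d θ_c)] = 0.406 × 1910 × (1770 − 17.8) × 5.84 / [2480 × (1 + 0.0897 × 5.84)] = 7.94×10^6 / 3779 = 2100 m³.
Q_w = (V·X)/(θ_c X_r) = 2100 × 2480 / (5.84 × 9740) = 91.55 m³/d.

Q_w ≈ 91.5 m³/d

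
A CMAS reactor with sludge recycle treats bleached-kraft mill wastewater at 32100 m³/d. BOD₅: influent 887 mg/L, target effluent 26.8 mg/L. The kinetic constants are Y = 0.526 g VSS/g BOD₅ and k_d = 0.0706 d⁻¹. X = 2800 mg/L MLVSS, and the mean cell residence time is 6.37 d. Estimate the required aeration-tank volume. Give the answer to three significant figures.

Rearranging the biomass balance for a CMAS with decay, V = Y·Q·ΔS·θ_c / [X·(1+k_d θ_c)] = 0.526 × 32100 × (887 − 26.8) × 6.37 / [2800 × (1 + 0.0706 × 6.37)] = 9.25×10^7 / 4059 = 22792 m³.

V ≈ 22800 m³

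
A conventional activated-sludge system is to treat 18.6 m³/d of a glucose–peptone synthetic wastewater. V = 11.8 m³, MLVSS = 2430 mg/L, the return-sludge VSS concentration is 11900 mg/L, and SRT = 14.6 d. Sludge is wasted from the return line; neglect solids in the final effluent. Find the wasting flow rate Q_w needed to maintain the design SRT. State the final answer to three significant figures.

Q_w = (V·X)/(θ_c X_r) = 11.80 × 2430 / (14.6 × 11900) = 0.1650 m³/d.

Q_w ≈ 0.165 m³/d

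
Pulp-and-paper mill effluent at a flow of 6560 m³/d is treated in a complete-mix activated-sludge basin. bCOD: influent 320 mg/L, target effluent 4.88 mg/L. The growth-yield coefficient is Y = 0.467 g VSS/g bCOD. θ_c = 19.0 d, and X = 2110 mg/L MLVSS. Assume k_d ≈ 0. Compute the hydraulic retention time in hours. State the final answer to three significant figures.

With k_d = 0 the design equation reduces to V = Y Q (S₀−S) θ_c / X = 0.467 × 6560 × (320 − 4.88) × 19.0 / 2110 = 8693 m³.
HRT = V/Q = 8693 m³ / 6560 m³·d⁻¹ = 1.325 d × 24 = 31.80 h.

τ ≈ 31.8 h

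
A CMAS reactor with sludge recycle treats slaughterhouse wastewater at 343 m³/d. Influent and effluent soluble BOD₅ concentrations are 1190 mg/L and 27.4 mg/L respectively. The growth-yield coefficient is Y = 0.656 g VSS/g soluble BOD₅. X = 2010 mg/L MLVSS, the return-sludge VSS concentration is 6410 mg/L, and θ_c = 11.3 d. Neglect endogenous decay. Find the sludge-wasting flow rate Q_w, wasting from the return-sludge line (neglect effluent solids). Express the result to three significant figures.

Biomass mass balance (decay neglected): V·X = Y·Q·(S₀ − S)·θ_c, so V = 0.656 × 343 × (1190 − 27.4) × 11.3 / 2010 = 1471 m³.
θ_c = V·X/(Q_w·X_r) when wasting from the recycle, so Q_w = V·X/(θ_c·X_r) = 1471 × 2010 / (11.3 × 6410) = 40.81 m³/d.

Q_w ≈ 40.8 m³/d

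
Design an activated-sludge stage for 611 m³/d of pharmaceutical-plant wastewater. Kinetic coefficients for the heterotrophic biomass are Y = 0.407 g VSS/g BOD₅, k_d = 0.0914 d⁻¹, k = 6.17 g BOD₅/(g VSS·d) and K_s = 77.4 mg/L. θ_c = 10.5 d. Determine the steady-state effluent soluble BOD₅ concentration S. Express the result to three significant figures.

For a completely mixed reactor with recycle the Lawrence–McCarty relation gives S = K_s·(1 + k_d·θ_c) / [θ_c·(Y·k − k_d) − 1] = 77.4 × (1 + 0.0914 × 10.5) / [10.5 × (0.407 × 6.17 − 0.0914) − 1] = 151.7 / 24.41 = 6.214 mg/L.

S ≈ 6.21 mg/L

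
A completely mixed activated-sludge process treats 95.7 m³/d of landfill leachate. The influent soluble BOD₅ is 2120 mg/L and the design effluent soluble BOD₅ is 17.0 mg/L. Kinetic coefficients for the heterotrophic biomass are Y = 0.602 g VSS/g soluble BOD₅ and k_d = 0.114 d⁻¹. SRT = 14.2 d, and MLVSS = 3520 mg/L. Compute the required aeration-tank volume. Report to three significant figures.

V ≈ 187 m³

From the SRT design equation V = Y Q (S₀−S) θ_c / [X (1 + k_d θ_c)] = 0.602 × 95.7 × (2120 − 17.0) × 14.2 / [3520 × (1 + 0.114 × 14.2)] = 1.72×10^6 / 9218 = 186.6 m³.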